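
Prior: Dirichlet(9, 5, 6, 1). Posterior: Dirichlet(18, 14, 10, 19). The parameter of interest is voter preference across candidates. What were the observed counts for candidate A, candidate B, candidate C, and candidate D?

counts (9, 9, 4, 18)

For a Dirichlet(α) prior with multinomial counts c, the posterior is Dirichlet(α + c) componentwise.
Counts are posterior − prior componentwise: 18−9=9, 14−5=9, 10−6=4, 19−1=18.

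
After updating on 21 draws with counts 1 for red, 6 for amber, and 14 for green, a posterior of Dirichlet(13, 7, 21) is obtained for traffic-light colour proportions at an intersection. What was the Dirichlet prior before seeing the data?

For a Dirichlet(α) prior with multinomial counts c, the posterior is Dirichlet(α + c) componentwise.
Subtract each count from the matching posterior parameter: 13−1=12, 7−6=1, 21−14=7.

Dirichlet(12, 1, 7)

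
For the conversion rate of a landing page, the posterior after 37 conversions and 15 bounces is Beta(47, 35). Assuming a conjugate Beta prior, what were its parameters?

Beta is conjugate to the binomial likelihood: posterior = Beta(α+s, β+f).
Subtract the data counts: 47−37=10, 35−15=20.

Beta(10, 20)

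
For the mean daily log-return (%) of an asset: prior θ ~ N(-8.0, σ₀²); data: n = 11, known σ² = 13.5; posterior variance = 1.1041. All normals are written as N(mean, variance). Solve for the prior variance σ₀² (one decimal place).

σ₀² = 11.0

For the Normal–Normal model with known σ², precisions add: τ_n = τ₀ + n/σ².
So 1/σ₀² = 1/1.1041 − 11/13.5 = 0.905715 − 0.814815 = 0.090900.
Hence σ₀² = 1/0.090900 ≈ 11.0.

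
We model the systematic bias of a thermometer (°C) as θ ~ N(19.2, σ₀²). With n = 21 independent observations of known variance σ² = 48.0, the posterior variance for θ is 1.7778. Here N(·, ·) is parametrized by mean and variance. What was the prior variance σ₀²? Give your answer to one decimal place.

Posterior precision equals prior precision plus data precision: 1/σ_n² = 1/σ₀² + n/σ².
So 1/σ₀² = 1/1.7778 − 21/48.0 = 0.562493 − 0.437500 = 0.124993.
Hence σ₀² = 1/0.124993 ≈ 8.0.

σ₀² = 8.0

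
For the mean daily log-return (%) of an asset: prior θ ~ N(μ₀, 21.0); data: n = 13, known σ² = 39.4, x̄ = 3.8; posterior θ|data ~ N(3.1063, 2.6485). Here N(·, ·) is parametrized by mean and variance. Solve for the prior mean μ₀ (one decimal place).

μ₀ = -1.7

With known observation variance, the Normal–Normal posterior has precision τ_n = τ₀ + n/σ² and mean μ_n = (τ₀μ₀ + (n/σ²)x̄)/τ_n.
Here τ₀ = 1/21.0 = 0.047619 and τ_data = 13/39.4 = 0.329949, so τ_n = 0.377568.
Rearranging for μ₀: μ₀ = (μ_n·τ_n − τ_data·x̄)/τ₀ = (3.1063·0.377568 − 0.329949·3.8) / 0.047619 = -0.080967/0.047619 ≈ -1.7.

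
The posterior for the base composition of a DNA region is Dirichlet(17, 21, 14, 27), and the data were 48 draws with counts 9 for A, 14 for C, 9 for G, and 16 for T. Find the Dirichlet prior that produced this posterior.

Dirichlet(8, 7, 5, 11)

For a Dirichlet(α) prior with multinomial counts c, the posterior is Dirichlet(α + c) componentwise.
Subtract each count from the matching posterior parameter: 17−9=8, 21−14=7, 14−9=5, 27−16=11.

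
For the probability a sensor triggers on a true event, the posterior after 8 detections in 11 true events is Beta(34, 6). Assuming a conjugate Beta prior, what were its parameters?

Beta(26, 3)

Under Beta–binomial conjugacy the posterior parameters are (α+s, β+f).
Subtract the data counts: 34−8=26, 6−3=3.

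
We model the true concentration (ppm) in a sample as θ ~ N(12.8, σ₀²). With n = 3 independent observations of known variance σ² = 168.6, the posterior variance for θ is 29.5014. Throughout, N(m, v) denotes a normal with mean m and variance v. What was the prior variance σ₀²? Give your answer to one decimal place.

σ₀² = 62.1

For the Normal–Normal model with known σ², precisions add: τ_n = τ₀ + n/σ².
So 1/σ₀² = 1/29.5014 − 3/168.6 = 0.033897 − 0.017794 = 0.016103.
Hence σ₀² = 1/0.016103 ≈ 62.1.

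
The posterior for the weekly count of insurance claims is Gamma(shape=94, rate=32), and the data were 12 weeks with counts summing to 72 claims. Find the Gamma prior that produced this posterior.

Gamma–Poisson conjugacy: posterior shape = α + Σxᵢ, posterior rate = β + n.
So α = 94 − 72 = 22 and β = 32 − 12 = 20.

Gamma(shape=22, rate=20)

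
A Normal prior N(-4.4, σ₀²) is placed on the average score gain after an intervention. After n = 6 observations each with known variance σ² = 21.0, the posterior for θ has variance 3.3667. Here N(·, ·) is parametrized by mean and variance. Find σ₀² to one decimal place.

σ₀² = 88.4

Posterior precision equals prior precision plus data precision: 1/σ_n² = 1/σ₀² + n/σ².
So 1/σ₀² = 1/3.3667 − 6/21.0 = 0.297027 − 0.285714 = 0.011313.
Hence σ₀² = 1/0.011313 ≈ 88.4.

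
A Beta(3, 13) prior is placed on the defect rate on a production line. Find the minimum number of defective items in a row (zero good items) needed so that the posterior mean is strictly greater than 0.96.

k = 310

After k defective items and 0 good items the posterior is Beta(3+k, 13), with mean (3+k)/(3+13+k).
Set (3+k)/(16+k) > 0.96 and solve: k > (0.96·16 − 3)/(1 − 0.96) = 309.000.
The smallest integer exceeding 309.000 is 310, and checking k=310: (313)/(326) = 0.9601 > 0.96.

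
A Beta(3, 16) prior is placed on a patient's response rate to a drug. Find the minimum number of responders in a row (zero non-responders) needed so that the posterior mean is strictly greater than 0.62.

After k responders and 0 non-responders the posterior is Beta(3+k, 16), with mean (3+k)/(3+16+k).
Set (3+k)/(19+k) > 0.62 and solve: k > (0.62·19 − 3)/(1 − 0.62) = 23.105.
The smallest integer exceeding 23.105 is 24, and checking k=24: (27)/(43) = 0.6279 > 0.62.

k = 24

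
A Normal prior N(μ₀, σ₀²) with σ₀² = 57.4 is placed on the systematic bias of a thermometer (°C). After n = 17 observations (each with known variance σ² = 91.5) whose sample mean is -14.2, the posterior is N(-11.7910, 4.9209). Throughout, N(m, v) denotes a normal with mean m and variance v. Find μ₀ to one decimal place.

The posterior mean is a precision-weighted average: μ_n = (τ₀μ₀ + τ_data·x̄)/(τ₀+τ_data), with τ₀=1/σ₀² and τ_data=n/σ².
Here τ₀ = 1/57.4 = 0.017422 and τ_data = 17/91.5 = 0.185792, so τ_n = 0.203214.
Rearranging for μ₀: μ₀ = (μ_n·τ_n − τ_data·x̄)/τ₀ = (-11.7910·0.203214 − 0.185792·-14.2) / 0.017422 = 0.242150/0.017422 ≈ 13.9.

μ₀ = 13.9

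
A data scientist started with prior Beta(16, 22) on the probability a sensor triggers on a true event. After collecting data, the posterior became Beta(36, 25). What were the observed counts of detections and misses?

Beta is conjugate to the binomial likelihood: posterior = Beta(a+s, b+f).
Match parameters: s=36−16=20, f=25−22=3.

20 detections and 3 misses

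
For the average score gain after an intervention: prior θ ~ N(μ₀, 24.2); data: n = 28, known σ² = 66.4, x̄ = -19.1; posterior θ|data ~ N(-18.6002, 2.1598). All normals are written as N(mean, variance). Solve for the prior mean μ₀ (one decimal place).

μ₀ = -13.5

With known observation variance, the Normal–Normal posterior has precision τ_n = τ₀ + n/σ² and mean μ_n = (τ₀μ₀ + (n/σ²)x̄)/τ_n.
Here τ₀ = 1/24.2 = 0.041322 and τ_data = 28/66.4 = 0.421687, so τ_n = 0.463009.
Rearranging for μ₀: μ₀ = (μ_n·τ_n − τ_data·x̄)/τ₀ = (-18.6002·0.463009 − 0.421687·-19.1) / 0.041322 = -0.557838/0.041322 ≈ -13.5.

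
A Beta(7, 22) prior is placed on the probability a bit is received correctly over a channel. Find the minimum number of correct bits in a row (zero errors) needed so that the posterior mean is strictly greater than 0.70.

After k correct bits and 0 errors the posterior is Beta(7+k, 22), with mean (7+k)/(7+22+k).
Set (7+k)/(29+k) > 0.70 and solve: k > (0.70·29 − 7)/(1 − 0.70) = 44.333.
The smallest integer exceeding 44.333 is 45, and checking k=45: (52)/(74) = 0.7027 > 0.70.

k = 45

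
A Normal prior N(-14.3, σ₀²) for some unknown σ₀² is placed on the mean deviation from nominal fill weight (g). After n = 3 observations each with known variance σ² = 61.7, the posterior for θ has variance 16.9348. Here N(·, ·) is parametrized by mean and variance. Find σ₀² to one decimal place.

For the Normal–Normal model with known σ², precisions add: τ_n = τ₀ + n/σ².
So 1/σ₀² = 1/16.9348 − 3/61.7 = 0.059050 − 0.048622 = 0.010428.
Hence σ₀² = 1/0.010428 ≈ 95.9.

σ₀² = 95.9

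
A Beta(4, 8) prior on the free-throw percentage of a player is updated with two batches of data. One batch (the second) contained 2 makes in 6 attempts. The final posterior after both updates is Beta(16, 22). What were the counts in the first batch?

Because Beta–binomial updating is additive in the counts, the combined data contributed (α_post−α_prior, β_post−β_prior) successes and failures.
Total across both batches: 16−4=12 makes, 22−8=14 misses.
Subtract the second batch: 12−2=10 makes and 14−4=10 misses.

10 makes and 10 misses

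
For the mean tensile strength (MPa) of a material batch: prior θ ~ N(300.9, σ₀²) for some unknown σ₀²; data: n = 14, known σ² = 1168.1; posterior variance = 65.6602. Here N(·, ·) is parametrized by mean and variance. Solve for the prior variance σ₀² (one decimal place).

σ₀² = 308.2

For the Normal–Normal model with known σ², precisions add: τ_n = τ₀ + n/σ².
So 1/σ₀² = 1/65.6602 − 14/1168.1 = 0.015230 − 0.011985 = 0.003245.
Hence σ₀² = 1/0.003245 ≈ 308.2.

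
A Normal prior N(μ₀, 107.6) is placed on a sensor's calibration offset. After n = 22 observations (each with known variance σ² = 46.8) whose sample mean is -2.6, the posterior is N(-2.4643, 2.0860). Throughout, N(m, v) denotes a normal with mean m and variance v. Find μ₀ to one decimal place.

μ₀ = 4.4

The posterior mean is a precision-weighted average: μ_n = (τ₀μ₀ + τ_data·x̄)/(τ₀+τ_data), with τ₀=1/σ₀² and τ_data=n/σ².
Here τ₀ = 1/107.6 = 0.009294 and τ_data = 22/46.8 = 0.470085, so τ_n = 0.479379.
Rearranging for μ₀: μ₀ = (μ_n·τ_n − τ_data·x̄)/τ₀ = (-2.4643·0.479379 − 0.470085·-2.6) / 0.009294 = 0.040887/0.009294 ≈ 4.4.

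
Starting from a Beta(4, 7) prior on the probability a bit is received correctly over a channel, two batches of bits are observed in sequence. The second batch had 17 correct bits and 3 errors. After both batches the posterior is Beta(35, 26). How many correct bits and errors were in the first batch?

Because Beta–binomial updating is additive in the counts, the combined data contributed (α_post−α_prior, β_post−β_prior) successes and failures.
Total across both batches: 35−4=31 correct bits, 26−7=19 errors.
Subtract the second batch: 31−17=14 correct bits and 19−3=16 errors.

14 correct bits and 16 errors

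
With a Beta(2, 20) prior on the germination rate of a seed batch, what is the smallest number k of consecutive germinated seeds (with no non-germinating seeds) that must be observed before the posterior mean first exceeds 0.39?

k = 11

After k germinated seeds and 0 non-germinating seeds the posterior is Beta(2+k, 20), with mean (2+k)/(2+20+k).
Set (2+k)/(22+k) > 0.39 and solve: k > (0.39·22 − 2)/(1 − 0.39) = 10.787.
The smallest integer exceeding 10.787 is 11.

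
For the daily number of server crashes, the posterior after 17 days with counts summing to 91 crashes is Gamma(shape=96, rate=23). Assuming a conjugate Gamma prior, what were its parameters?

Gamma(shape=5, rate=6)

A Gamma(α, β) prior (rate parametrization) on a Poisson rate with n observations summing to S gives posterior Gamma(α+S, β+n).
So α = 96 − 91 = 5 and β = 23 − 17 = 6.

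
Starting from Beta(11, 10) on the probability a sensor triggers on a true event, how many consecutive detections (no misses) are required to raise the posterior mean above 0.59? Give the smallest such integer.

k = 4

After k detections and 0 misses the posterior is Beta(11+k, 10), with mean (11+k)/(11+10+k).
Set (11+k)/(21+k) > 0.59 and solve: k > (0.59·21 − 11)/(1 − 0.59) = 3.390.
The smallest integer exceeding 3.390 is 4.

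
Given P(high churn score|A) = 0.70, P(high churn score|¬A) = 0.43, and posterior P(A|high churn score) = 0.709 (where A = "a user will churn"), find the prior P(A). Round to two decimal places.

In odds form, posterior odds = prior odds × likelihood ratio, so prior odds = posterior odds ÷ LR.
Posterior odds = 0.709/(1−0.709) = 2.4364. LR = 0.70/0.43 = 1.6279.
Prior odds = 2.4364/1.6279 = 1.4967, so P(A) = 1.4967/(1+1.4967) ≈ 0.60.

P(A) = 0.60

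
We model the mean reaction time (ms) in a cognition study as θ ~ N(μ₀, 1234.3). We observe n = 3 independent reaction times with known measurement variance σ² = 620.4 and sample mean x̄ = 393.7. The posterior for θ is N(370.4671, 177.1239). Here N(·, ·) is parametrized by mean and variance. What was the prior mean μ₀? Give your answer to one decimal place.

μ₀ = 231.8

The posterior mean is a precision-weighted average: μ_n = (τ₀μ₀ + τ_data·x̄)/(τ₀+τ_data), with τ₀=1/σ₀² and τ_data=n/σ².
Here τ₀ = 1/1234.3 = 0.000810 and τ_data = 3/620.4 = 0.004836, so τ_n = 0.005646.
Rearranging for μ₀: μ₀ = (μ_n·τ_n − τ_data·x̄)/τ₀ = (370.4671·0.005646 − 0.004836·393.7) / 0.000810 = 0.187724/0.000810 ≈ 231.8.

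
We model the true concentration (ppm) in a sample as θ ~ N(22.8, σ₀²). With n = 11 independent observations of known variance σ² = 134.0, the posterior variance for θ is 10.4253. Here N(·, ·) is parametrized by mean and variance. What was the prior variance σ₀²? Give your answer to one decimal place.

Posterior precision equals prior precision plus data precision: 1/σ_n² = 1/σ₀² + n/σ².
So 1/σ₀² = 1/10.4253 − 11/134.0 = 0.095921 − 0.082090 = 0.013831.
Hence σ₀² = 1/0.013831 ≈ 72.3.

σ₀² = 72.3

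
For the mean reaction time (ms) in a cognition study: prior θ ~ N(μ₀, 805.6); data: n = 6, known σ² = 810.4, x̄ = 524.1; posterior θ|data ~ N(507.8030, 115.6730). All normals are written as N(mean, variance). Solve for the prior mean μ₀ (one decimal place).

μ₀ = 410.6

The posterior mean is a precision-weighted average: μ_n = (τ₀μ₀ + τ_data·x̄)/(τ₀+τ_data), with τ₀=1/σ₀² and τ_data=n/σ².
Here τ₀ = 1/805.6 = 0.001241 and τ_data = 6/810.4 = 0.007404, so τ_n = 0.008645.
Rearranging for μ₀: μ₀ = (μ_n·τ_n − τ_data·x̄)/τ₀ = (507.8030·0.008645 − 0.007404·524.1) / 0.001241 = 0.509521/0.001241 ≈ 410.6.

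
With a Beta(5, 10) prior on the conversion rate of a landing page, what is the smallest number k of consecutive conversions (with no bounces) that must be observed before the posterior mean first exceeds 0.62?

k = 12

After k conversions and 0 bounces the posterior is Beta(5+k, 10), with mean (5+k)/(5+10+k).
Set (5+k)/(15+k) > 0.62 and solve: k > (0.62·15 − 5)/(1 − 0.62) = 11.316.
The smallest integer exceeding 11.316 is 12, and checking k=12: (17)/(27) = 0.6296 > 0.62.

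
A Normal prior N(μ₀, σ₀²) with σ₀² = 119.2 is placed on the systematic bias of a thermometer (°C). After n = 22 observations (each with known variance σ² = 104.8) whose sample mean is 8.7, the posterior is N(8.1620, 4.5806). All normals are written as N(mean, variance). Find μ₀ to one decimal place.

μ₀ = -5.3

With known observation variance, the Normal–Normal posterior has precision τ_n = τ₀ + n/σ² and mean μ_n = (τ₀μ₀ + (n/σ²)x̄)/τ_n.
Here τ₀ = 1/119.2 = 0.008389 and τ_data = 22/104.8 = 0.209924, so τ_n = 0.218313.
Rearranging for μ₀: μ₀ = (μ_n·τ_n − τ_data·x̄)/τ₀ = (8.1620·0.218313 − 0.209924·8.7) / 0.008389 = -0.044468/0.008389 ≈ -5.3.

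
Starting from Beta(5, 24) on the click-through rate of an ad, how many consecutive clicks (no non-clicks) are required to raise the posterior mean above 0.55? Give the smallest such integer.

After k clicks and 0 non-clicks the posterior is Beta(5+k, 24), with mean (5+k)/(5+24+k).
Set (5+k)/(29+k) > 0.55 and solve: k > (0.55·29 − 5)/(1 − 0.55) = 24.333.
The smallest integer exceeding 24.333 is 25, and checking k=25: (30)/(54) = 0.5556 > 0.55.

k = 25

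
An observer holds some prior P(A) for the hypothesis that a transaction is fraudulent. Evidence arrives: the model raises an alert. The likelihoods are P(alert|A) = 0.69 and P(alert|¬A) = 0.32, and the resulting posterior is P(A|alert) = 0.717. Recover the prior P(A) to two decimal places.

P(A) = 0.54

In odds form, posterior odds = prior odds × likelihood ratio, so prior odds = posterior odds ÷ LR.
Posterior odds = 0.717/(1−0.717) = 2.5336. LR = 0.69/0.32 = 2.1562.
Prior odds = 2.5336/2.1562 = 1.1750, so P(A) = 1.1750/(1+1.1750) ≈ 0.54.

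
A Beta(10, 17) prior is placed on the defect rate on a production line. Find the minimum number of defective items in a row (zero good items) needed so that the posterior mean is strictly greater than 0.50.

k = 8

After k defective items and 0 good items the posterior is Beta(10+k, 17), with mean (10+k)/(10+17+k).
Set (10+k)/(27+k) > 0.50 and solve: k > (0.50·27 − 10)/(1 − 0.50) = 7.000.
The smallest integer exceeding 7.000 is 8.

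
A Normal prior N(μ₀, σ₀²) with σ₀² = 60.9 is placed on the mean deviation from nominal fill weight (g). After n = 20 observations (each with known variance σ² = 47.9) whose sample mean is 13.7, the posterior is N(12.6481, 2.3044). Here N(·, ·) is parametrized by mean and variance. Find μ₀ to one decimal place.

μ₀ = -14.1

With known observation variance, the Normal–Normal posterior has precision τ_n = τ₀ + n/σ² and mean μ_n = (τ₀μ₀ + (n/σ²)x̄)/τ_n.
Here τ₀ = 1/60.9 = 0.016420 and τ_data = 20/47.9 = 0.417537, so τ_n = 0.433957.
Rearranging for μ₀: μ₀ = (μ_n·τ_n − τ_data·x̄)/τ₀ = (12.6481·0.433957 − 0.417537·13.7) / 0.016420 = -0.231525/0.016420 ≈ -14.1.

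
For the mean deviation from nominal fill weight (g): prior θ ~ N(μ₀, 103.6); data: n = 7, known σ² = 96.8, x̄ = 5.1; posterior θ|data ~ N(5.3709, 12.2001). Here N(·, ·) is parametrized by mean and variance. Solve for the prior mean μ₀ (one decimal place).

μ₀ = 7.4

With known observation variance, the Normal–Normal posterior has precision τ_n = τ₀ + n/σ² and mean μ_n = (τ₀μ₀ + (n/σ²)x̄)/τ_n.
Here τ₀ = 1/103.6 = 0.009653 and τ_data = 7/96.8 = 0.072314, so τ_n = 0.081967.
Rearranging for μ₀: μ₀ = (μ_n·τ_n − τ_data·x̄)/τ₀ = (5.3709·0.081967 − 0.072314·5.1) / 0.009653 = 0.071435/0.009653 ≈ 7.4.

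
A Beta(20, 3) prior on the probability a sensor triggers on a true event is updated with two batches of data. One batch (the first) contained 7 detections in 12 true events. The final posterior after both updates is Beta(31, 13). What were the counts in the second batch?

Because Beta–binomial updating is additive in the counts, the combined data contributed (α_post−α_prior, β_post−β_prior) successes and failures.
Total across both batches: 31−20=11 detections, 13−3=10 misses.
Subtract the first batch: 11−7=4 detections and 10−5=5 misses.

4 detections and 5 misses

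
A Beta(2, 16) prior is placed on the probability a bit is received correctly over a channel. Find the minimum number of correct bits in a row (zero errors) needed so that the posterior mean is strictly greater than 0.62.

k = 25

After k correct bits and 0 errors the posterior is Beta(2+k, 16), with mean (2+k)/(2+16+k).
Set (2+k)/(18+k) > 0.62 and solve: k > (0.62·18 − 2)/(1 − 0.62) = 24.105.
The smallest integer exceeding 24.105 is 25.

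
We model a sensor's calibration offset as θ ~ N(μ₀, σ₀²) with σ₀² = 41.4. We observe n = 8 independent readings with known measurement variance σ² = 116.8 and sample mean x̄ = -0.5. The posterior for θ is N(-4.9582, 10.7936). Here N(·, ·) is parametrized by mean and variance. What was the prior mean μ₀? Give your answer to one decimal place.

The posterior mean is a precision-weighted average: μ_n = (τ₀μ₀ + τ_data·x̄)/(τ₀+τ_data), with τ₀=1/σ₀² and τ_data=n/σ².
Here τ₀ = 1/41.4 = 0.024155 and τ_data = 8/116.8 = 0.068493, so τ_n = 0.092648.
Rearranging for μ₀: μ₀ = (μ_n·τ_n − τ_data·x̄)/τ₀ = (-4.9582·0.092648 − 0.068493·-0.5) / 0.024155 = -0.425121/0.024155 ≈ -17.6.

μ₀ = -17.6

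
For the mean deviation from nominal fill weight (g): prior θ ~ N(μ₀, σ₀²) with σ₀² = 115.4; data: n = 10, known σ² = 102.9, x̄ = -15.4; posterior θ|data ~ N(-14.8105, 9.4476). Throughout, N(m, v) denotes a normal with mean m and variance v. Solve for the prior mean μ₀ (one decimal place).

μ₀ = -8.2

The posterior mean is a precision-weighted average: μ_n = (τ₀μ₀ + τ_data·x̄)/(τ₀+τ_data), with τ₀=1/σ₀² and τ_data=n/σ².
Here τ₀ = 1/115.4 = 0.008666 and τ_data = 10/102.9 = 0.097182, so τ_n = 0.105848.
Rearranging for μ₀: μ₀ = (μ_n·τ_n − τ_data·x̄)/τ₀ = (-14.8105·0.105848 − 0.097182·-15.4) / 0.008666 = -0.071059/0.008666 ≈ -8.2.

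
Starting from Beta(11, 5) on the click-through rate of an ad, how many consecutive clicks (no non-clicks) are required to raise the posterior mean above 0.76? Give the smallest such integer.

After k clicks and 0 non-clicks the posterior is Beta(11+k, 5), with mean (11+k)/(11+5+k).
Set (11+k)/(16+k) > 0.76 and solve: k > (0.76·16 − 11)/(1 − 0.76) = 4.833.
The smallest integer exceeding 4.833 is 5.

k = 5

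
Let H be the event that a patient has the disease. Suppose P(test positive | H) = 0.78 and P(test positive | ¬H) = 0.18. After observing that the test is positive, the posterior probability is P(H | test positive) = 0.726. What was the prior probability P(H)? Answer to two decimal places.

In odds form, posterior odds = prior odds × likelihood ratio, so prior odds = posterior odds ÷ LR.
Posterior odds = 0.726/(1−0.726) = 2.6496. LR = 0.78/0.18 = 4.3333.
Prior odds = 2.6496/4.3333 = 0.6115, so P(H) = 0.6115/(1+0.6115) ≈ 0.38.

P(H) = 0.38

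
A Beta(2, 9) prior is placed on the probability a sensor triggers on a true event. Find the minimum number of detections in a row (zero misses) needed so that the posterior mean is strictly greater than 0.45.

k = 6

After k detections and 0 misses the posterior is Beta(2+k, 9), with mean (2+k)/(2+9+k).
Set (2+k)/(11+k) > 0.45 and solve: k > (0.45·11 − 2)/(1 − 0.45) = 5.364.
The smallest integer exceeding 5.364 is 6, and checking k=6: (8)/(17) = 0.4706 > 0.45.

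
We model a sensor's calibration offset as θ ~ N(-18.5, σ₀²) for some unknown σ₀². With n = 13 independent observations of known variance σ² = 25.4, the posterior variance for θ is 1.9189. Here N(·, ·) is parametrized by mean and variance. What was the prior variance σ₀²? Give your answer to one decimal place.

Posterior precision equals prior precision plus data precision: 1/σ_n² = 1/σ₀² + n/σ².
So 1/σ₀² = 1/1.9189 − 13/25.4 = 0.521132 − 0.511811 = 0.009321.
Hence σ₀² = 1/0.009321 ≈ 107.3.

σ₀² = 107.3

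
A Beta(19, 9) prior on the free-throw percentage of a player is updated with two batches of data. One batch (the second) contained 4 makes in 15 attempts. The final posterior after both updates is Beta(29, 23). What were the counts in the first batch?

6 makes and 3 misses

Sequential conjugate updates are equivalent to a single update on the pooled data, so total successes = posterior α − prior α and total failures = posterior β − prior β.
Total across both batches: 29−19=10 makes, 23−9=14 misses.
Subtract the second batch: 10−4=6 makes and 14−11=3 misses.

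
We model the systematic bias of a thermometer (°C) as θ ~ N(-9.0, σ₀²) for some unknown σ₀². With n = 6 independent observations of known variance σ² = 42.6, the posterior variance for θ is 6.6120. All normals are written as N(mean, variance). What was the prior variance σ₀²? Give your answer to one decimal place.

Posterior precision equals prior precision plus data precision: 1/σ_n² = 1/σ₀² + n/σ².
So 1/σ₀² = 1/6.6120 − 6/42.6 = 0.151240 − 0.140845 = 0.010395.
Hence σ₀² = 1/0.010395 ≈ 96.2.

σ₀² = 96.2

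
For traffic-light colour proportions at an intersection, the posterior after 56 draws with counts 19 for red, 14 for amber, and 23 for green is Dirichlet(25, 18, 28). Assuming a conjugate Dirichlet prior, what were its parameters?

For a Dirichlet(α) prior with multinomial counts c, the posterior is Dirichlet(α + c) componentwise.
Subtract each count from the matching posterior parameter: 25−19=6, 18−14=4, 28−23=5.

Dirichlet(6, 4, 5)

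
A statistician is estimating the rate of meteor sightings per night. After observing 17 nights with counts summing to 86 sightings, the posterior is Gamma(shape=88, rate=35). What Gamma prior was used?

Gamma–Poisson conjugacy: posterior shape = α + Σxᵢ, posterior rate = β + n.
So α = 88 − 86 = 2 and β = 35 − 17 = 18.

Gamma(shape=2, rate=18)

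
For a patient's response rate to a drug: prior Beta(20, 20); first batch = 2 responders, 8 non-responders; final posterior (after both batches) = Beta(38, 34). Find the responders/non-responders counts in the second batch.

Sequential conjugate updates are equivalent to a single update on the pooled data, so total successes = posterior α − prior α and total failures = posterior β − prior β.
Total across both batches: 38−20=18 responders, 34−20=14 non-responders.
Subtract the first batch: 18−2=16 responders and 14−8=6 non-responders.

16 responders and 6 non-responders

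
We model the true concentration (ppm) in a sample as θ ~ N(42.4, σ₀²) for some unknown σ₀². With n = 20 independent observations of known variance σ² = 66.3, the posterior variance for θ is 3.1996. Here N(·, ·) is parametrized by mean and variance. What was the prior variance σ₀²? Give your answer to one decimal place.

Posterior precision equals prior precision plus data precision: 1/σ_n² = 1/σ₀² + n/σ².
So 1/σ₀² = 1/3.1996 − 20/66.3 = 0.312539 − 0.301659 = 0.010880.
Hence σ₀² = 1/0.010880 ≈ 91.9.

σ₀² = 91.9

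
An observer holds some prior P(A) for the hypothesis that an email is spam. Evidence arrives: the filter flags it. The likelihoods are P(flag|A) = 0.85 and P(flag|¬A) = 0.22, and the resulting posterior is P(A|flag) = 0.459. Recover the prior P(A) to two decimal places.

Bayes' rule in odds form gives O(A|E) = O(A)·[P(E|A)/P(E|¬A)], hence O(A) = O(A|E)/LR.
Posterior odds = 0.459/(1−0.459) = 0.8484. LR = 0.85/0.22 = 3.8636.
Prior odds = 0.8484/3.8636 = 0.2196, so P(A) = 0.2196/(1+0.2196) ≈ 0.18.

P(A) = 0.18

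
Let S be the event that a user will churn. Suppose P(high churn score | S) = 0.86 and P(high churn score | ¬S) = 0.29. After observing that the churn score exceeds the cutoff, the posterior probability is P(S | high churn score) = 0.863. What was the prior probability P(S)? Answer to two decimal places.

In odds form, posterior odds = prior odds × likelihood ratio, so prior odds = posterior odds ÷ LR.
Posterior odds = 0.863/(1−0.863) = 6.2993. LR = 0.86/0.29 = 2.9655.
Prior odds = 6.2993/2.9655 = 2.1242, so P(S) = 2.1242/(1+2.1242) ≈ 0.68.

P(S) = 0.68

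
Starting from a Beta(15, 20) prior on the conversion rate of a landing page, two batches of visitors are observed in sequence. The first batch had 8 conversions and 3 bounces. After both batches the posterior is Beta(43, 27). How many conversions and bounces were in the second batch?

20 conversions and 4 bounces

Sequential conjugate updates are equivalent to a single update on the pooled data, so total successes = posterior α − prior α and total failures = posterior β − prior β.
Total across both batches: 43−15=28 conversions, 27−20=7 bounces.
Subtract the first batch: 28−8=20 conversions and 7−3=4 bounces.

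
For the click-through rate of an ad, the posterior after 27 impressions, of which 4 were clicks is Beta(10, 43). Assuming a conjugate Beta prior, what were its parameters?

Beta(6, 20)

A Beta(a, b) prior with s successes and f failures in binomial data gives a Beta(a+s, b+f) posterior.
Subtract the data counts: 10−4=6, 43−23=20.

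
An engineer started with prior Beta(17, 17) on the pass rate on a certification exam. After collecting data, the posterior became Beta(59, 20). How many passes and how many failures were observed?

Under Beta–binomial conjugacy the posterior parameters are (a+s, b+f).
So s = 59 − 17 = 42 and f = 20 − 17 = 3.

42 passes and 3 failures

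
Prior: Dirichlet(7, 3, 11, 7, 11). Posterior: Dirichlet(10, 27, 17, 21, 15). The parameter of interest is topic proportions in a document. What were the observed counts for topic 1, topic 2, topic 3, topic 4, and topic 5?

For a Dirichlet(α) prior with multinomial counts c, the posterior is Dirichlet(α + c) componentwise.
Counts are posterior − prior componentwise: 10−7=3, 27−3=24, 17−11=6, 21−7=14, 15−11=4.

counts (3, 24, 6, 14, 4)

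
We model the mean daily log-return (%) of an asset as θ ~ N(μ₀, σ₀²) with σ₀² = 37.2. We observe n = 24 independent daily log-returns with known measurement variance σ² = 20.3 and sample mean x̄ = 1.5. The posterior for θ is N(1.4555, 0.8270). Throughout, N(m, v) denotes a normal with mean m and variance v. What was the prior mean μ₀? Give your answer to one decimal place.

With known observation variance, the Normal–Normal posterior has precision τ_n = τ₀ + n/σ² and mean μ_n = (τ₀μ₀ + (n/σ²)x̄)/τ_n.
Here τ₀ = 1/37.2 = 0.026882 and τ_data = 24/20.3 = 1.182266, so τ_n = 1.209148.
Rearranging for μ₀: μ₀ = (μ_n·τ_n − τ_data·x̄)/τ₀ = (1.4555·1.209148 − 1.182266·1.5) / 0.026882 = -0.013484/0.026882 ≈ -0.5.

μ₀ = -0.5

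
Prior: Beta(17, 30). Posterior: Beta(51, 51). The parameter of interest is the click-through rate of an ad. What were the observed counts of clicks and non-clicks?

Under Beta–binomial conjugacy the posterior parameters are (a+s, b+f).
So s = 51 − 17 = 34 and f = 51 − 30 = 21.

34 clicks and 21 non-clicks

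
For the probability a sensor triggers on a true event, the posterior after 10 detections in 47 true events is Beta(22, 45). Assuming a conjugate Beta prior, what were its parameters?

Beta(12, 8)

A Beta(α, β) prior with s successes and f failures in binomial data gives a Beta(α+s, β+f) posterior.
Subtract the data counts: 22−10=12, 45−37=8.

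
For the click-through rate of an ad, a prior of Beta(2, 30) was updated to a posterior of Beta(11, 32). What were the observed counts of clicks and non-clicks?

A Beta(a, b) prior with s successes and f failures in binomial data gives a Beta(a+s, b+f) posterior.
So s = 11 − 2 = 9 and f = 32 − 30 = 2.

9 clicks and 2 non-clicks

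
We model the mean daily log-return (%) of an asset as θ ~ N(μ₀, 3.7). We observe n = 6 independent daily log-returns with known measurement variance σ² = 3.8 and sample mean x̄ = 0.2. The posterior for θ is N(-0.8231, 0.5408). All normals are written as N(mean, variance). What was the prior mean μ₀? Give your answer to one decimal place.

The posterior mean is a precision-weighted average: μ_n = (τ₀μ₀ + τ_data·x̄)/(τ₀+τ_data), with τ₀=1/σ₀² and τ_data=n/σ².
Here τ₀ = 1/3.7 = 0.270270 and τ_data = 6/3.8 = 1.578947, so τ_n = 1.849217.
Rearranging for μ₀: μ₀ = (μ_n·τ_n − τ_data·x̄)/τ₀ = (-0.8231·1.849217 − 1.578947·0.2) / 0.270270 = -1.837880/0.270270 ≈ -6.8.

μ₀ = -6.8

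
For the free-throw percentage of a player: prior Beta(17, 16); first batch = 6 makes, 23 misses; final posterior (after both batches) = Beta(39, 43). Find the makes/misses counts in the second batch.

Sequential conjugate updates are equivalent to a single update on the pooled data, so total successes = posterior α − prior α and total failures = posterior β − prior β.
Total across both batches: 39−17=22 makes, 43−16=27 misses.
Subtract the first batch: 22−6=16 makes and 27−23=4 misses.

16 makes and 4 misses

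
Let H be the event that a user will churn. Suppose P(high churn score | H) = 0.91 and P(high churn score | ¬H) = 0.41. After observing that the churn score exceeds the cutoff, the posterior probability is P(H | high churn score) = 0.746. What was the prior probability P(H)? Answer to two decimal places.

P(H) = 0.57

In odds form, posterior odds = prior odds × likelihood ratio, so prior odds = posterior odds ÷ LR.
Posterior odds = 0.746/(1−0.746) = 2.9370. LR = 0.91/0.41 = 2.2195.
Prior odds = 2.9370/2.2195 = 1.3233, so P(H) = 1.3233/(1+1.3233) ≈ 0.57.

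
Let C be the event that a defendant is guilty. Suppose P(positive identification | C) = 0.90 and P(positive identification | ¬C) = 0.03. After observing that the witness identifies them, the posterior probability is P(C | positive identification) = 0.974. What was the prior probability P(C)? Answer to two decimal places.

P(C) = 0.56

In odds form, posterior odds = prior odds × likelihood ratio, so prior odds = posterior odds ÷ LR.
Posterior odds = 0.974/(1−0.974) = 37.4615. LR = 0.90/0.03 = 30.0000.
Prior odds = 37.4615/30.0000 = 1.2487, so P(C) = 1.2487/(1+1.2487) ≈ 0.56.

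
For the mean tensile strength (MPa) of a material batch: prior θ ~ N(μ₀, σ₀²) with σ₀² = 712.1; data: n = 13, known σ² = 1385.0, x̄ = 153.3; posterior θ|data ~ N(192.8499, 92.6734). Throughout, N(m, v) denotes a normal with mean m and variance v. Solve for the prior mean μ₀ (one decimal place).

μ₀ = 457.2

With known observation variance, the Normal–Normal posterior has precision τ_n = τ₀ + n/σ² and mean μ_n = (τ₀μ₀ + (n/σ²)x̄)/τ_n.
Here τ₀ = 1/712.1 = 0.001404 and τ_data = 13/1385.0 = 0.009386, so τ_n = 0.010790.
Rearranging for μ₀: μ₀ = (μ_n·τ_n − τ_data·x̄)/τ₀ = (192.8499·0.010790 − 0.009386·153.3) / 0.001404 = 0.641977/0.001404 ≈ 457.2.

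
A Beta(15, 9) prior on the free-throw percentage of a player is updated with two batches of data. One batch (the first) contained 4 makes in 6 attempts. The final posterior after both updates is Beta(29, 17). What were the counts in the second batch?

10 makes and 6 misses

Because Beta–binomial updating is additive in the counts, the combined data contributed (α_post−α_prior, β_post−β_prior) successes and failures.
Total across both batches: 29−15=14 makes, 17−9=8 misses.
Subtract the first batch: 14−4=10 makes and 8−2=6 misses.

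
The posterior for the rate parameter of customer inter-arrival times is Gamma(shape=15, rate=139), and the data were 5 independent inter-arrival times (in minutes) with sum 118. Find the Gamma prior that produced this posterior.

Gamma(shape=10, rate=21)

For an exponential likelihood with a Gamma(α, β) prior on the rate, n observations with total T give posterior Gamma(α+n, β+T).
So α = 15 − 5 = 10 and β = 139 − 118 = 21.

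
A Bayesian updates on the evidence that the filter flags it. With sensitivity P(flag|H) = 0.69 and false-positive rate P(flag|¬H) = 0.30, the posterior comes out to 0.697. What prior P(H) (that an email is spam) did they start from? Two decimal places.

Bayes' rule in odds form gives O(H|E) = O(H)·[P(E|H)/P(E|¬H)], hence O(H) = O(H|E)/LR.
Posterior odds = 0.697/(1−0.697) = 2.3003. LR = 0.69/0.30 = 2.3000.
Prior odds = 2.3003/2.3000 = 1.0001, so P(H) = 1.0001/(1+1.0001) ≈ 0.50.

P(H) = 0.50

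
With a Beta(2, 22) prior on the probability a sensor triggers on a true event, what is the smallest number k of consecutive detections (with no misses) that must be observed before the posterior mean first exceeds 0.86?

After k detections and 0 misses the posterior is Beta(2+k, 22), with mean (2+k)/(2+22+k).
Set (2+k)/(24+k) > 0.86 and solve: k > (0.86·24 − 2)/(1 − 0.86) = 133.143.
The smallest integer exceeding 133.143 is 134.

k = 134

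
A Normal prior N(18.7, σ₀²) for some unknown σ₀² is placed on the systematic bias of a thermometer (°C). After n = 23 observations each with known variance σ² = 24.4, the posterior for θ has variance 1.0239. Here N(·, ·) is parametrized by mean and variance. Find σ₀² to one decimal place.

σ₀² = 29.4

For the Normal–Normal model with known σ², precisions add: τ_n = τ₀ + n/σ².
So 1/σ₀² = 1/1.0239 − 23/24.4 = 0.976658 − 0.942623 = 0.034035.
Hence σ₀² = 1/0.034035 ≈ 29.4.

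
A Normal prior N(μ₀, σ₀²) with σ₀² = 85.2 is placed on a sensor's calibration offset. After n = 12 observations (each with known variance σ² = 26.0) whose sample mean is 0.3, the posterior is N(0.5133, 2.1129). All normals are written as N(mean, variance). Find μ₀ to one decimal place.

μ₀ = 8.9

The posterior mean is a precision-weighted average: μ_n = (τ₀μ₀ + τ_data·x̄)/(τ₀+τ_data), with τ₀=1/σ₀² and τ_data=n/σ².
Here τ₀ = 1/85.2 = 0.011737 and τ_data = 12/26.0 = 0.461538, so τ_n = 0.473275.
Rearranging for μ₀: μ₀ = (μ_n·τ_n − τ_data·x̄)/τ₀ = (0.5133·0.473275 − 0.461538·0.3) / 0.011737 = 0.104471/0.011737 ≈ 8.9.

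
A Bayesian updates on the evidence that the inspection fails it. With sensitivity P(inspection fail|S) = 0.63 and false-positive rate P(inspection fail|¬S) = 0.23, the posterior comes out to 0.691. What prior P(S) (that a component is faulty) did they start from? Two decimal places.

In odds form, posterior odds = prior odds × likelihood ratio, so prior odds = posterior odds ÷ LR.
Posterior odds = 0.691/(1−0.691) = 2.2362. LR = 0.63/0.23 = 2.7391.
Prior odds = 2.2362/2.7391 = 0.8164, so P(S) = 0.8164/(1+0.8164) ≈ 0.45.

P(S) = 0.45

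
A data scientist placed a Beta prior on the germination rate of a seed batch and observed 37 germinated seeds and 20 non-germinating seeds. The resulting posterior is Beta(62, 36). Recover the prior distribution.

Beta(25, 16)

A Beta(a, b) prior with s successes and f failures in binomial data gives a Beta(a+s, b+f) posterior.
So a = 62 − 37 = 25 and b = 36 − 20 = 16.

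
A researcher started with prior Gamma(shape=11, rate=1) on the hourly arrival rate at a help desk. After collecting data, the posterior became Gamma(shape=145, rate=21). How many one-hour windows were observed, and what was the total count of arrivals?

Gamma–Poisson conjugacy: posterior shape = α + Σxᵢ, posterior rate = β + n.
Matching: Σxᵢ = 145 − 11 = 134 and n = 21 − 1 = 20.

n = 20 one-hour windows with total 134 arrivals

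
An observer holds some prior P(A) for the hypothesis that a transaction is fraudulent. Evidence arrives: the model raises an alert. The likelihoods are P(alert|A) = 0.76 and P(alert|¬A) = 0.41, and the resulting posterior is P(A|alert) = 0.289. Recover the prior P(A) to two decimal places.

P(A) = 0.18

In odds form, posterior odds = prior odds × likelihood ratio, so prior odds = posterior odds ÷ LR.
Posterior odds = 0.289/(1−0.289) = 0.4065. LR = 0.76/0.41 = 1.8537.
Prior odds = 0.4065/1.8537 = 0.2193, so P(A) = 0.2193/(1+0.2193) ≈ 0.18.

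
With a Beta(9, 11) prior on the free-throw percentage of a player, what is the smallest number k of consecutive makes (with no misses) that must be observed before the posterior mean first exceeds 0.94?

k = 164

After k makes and 0 misses the posterior is Beta(9+k, 11), with mean (9+k)/(9+11+k).
Set (9+k)/(20+k) > 0.94 and solve: k > (0.94·20 − 9)/(1 − 0.94) = 163.333.
The smallest integer exceeding 163.333 is 164.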